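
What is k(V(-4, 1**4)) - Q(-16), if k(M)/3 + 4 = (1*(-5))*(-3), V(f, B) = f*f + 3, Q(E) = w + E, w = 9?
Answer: 40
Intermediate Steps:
Q(E) = 9 + E
V(f, B) = 3 + f**2 (V(f, B) = f**2 + 3 = 3 + f**2)
k(M) = 33 (k(M) = -12 + 3*((1*(-5))*(-3)) = -12 + 3*(-5*(-3)) = -12 + 3*15 = -12 + 45 = 33)
k(V(-4, 1**4)) - Q(-16) = 33 - (9 - 16) = 33 - 1*(-7) = 33 + 7 = 40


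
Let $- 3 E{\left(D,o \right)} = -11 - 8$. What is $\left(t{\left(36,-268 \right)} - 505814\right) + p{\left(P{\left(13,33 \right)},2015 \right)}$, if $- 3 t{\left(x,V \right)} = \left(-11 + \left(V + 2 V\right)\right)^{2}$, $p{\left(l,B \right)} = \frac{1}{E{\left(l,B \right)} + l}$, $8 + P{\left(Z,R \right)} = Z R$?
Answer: $- \frac{2796897085}{3846} \approx -7.2722 \cdot 10^{5}$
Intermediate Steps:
$P{\left(Z,R \right)} = -8 + R Z$ ($P{\left(Z,R \right)} = -8 + Z R = -8 + R Z$)
$E{\left(D,o \right)} = \frac{19}{3}$ ($E{\left(D,o \right)} = - \frac{-11 - 8}{3} = \left(- \frac{1}{3}\right) \left(-19\right) = \frac{19}{3}$)
$p{\left(l,B \right)} = \frac{1}{\frac{19}{3} + l}$
$t{\left(x,V \right)} = - \frac{\left(-11 + 3 V\right)^{2}}{3}$ ($t{\left(x,V \right)} = - \frac{\left(-11 + \left(V + 2 V\right)\right)^{2}}{3} = - \frac{\left(-11 + 3 V\right)^{2}}{3}$)
$\left(t{\left(36,-268 \right)} - 505814\right) + p{\left(P{\left(13,33 \right)},2015 \right)} = \left(- \frac{\left(-11 + 3 \left(-268\right)\right)^{2}}{3} - 505814\right) + \frac{3}{19 + 3 \left(-8 + 33 \cdot 13\right)} = \left(- \frac{\left(-11 - 804\right)^{2}}{3} - 505814\right) + \frac{3}{19 + 3 \left(-8 + 429\right)} = \left(- \frac{\left(-815\right)^{2}}{3} - 505814\right) + \frac{3}{19 + 3 \cdot 421} = \left(\left(- \frac{1}{3}\right) 664225 - 505814\right) + \frac{3}{19 + 1263} = \left(- \frac{664225}{3} - 505814\right) + \frac{3}{1282} = - \frac{2181667}{3} + 3 \cdot \frac{1}{1282} = - \frac{2181667}{3} + \frac{3}{1282} = - \frac{2796897085}{3846}$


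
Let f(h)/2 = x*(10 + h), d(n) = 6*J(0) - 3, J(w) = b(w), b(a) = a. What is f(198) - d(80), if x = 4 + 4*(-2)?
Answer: -1661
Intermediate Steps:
J(w) = w
x = -4 (x = 4 - 8 = -4)
d(n) = -3 (d(n) = 6*0 - 3 = 0 - 3 = -3)
f(h) = -80 - 8*h (f(h) = 2*(-4*(10 + h)) = 2*(-40 - 4*h) = -80 - 8*h)
f(198) - d(80) = (-80 - 8*198) - 1*(-3) = (-80 - 1584) + 3 = -1664 + 3 = -1661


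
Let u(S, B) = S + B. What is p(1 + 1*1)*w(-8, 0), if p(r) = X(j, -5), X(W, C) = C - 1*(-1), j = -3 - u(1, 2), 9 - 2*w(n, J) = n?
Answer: -34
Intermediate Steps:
w(n, J) = 9/2 - n/2
u(S, B) = B + S
j = -6 (j = -3 - (2 + 1) = -3 - 1*3 = -3 - 3 = -6)
X(W, C) = 1 + C (X(W, C) = C + 1 = 1 + C)
p(r) = -4 (p(r) = 1 - 5 = -4)
p(1 + 1*1)*w(-8, 0) = -4*(9/2 - 1/2*(-8)) = -4*(9/2 + 4) = -4*17/2 = -34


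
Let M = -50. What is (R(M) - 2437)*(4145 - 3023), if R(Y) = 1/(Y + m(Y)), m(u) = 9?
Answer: -112107996/41 ≈ -2.7343e+6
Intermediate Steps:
R(Y) = 1/(9 + Y) (R(Y) = 1/(Y + 9) = 1/(9 + Y))
(R(M) - 2437)*(4145 - 3023) = (1/(9 - 50) - 2437)*(4145 - 3023) = (1/(-41) - 2437)*1122 = (-1/41 - 2437)*1122 = -99918/41*1122 = -112107996/41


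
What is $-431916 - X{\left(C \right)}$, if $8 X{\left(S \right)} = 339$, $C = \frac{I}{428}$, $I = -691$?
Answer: $- \frac{3455667}{8} \approx -4.3196 \cdot 10^{5}$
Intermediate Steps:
$C = - \frac{691}{428} \approx -1.6145$
$X{\left(S \right)} = \frac{339}{8}$ ($X{\left(S \right)} = \frac{1}{8} \cdot 339 = \frac{339}{8}$)
$-431916 - X{\left(C \right)} = -431916 - \frac{339}{8} = - \frac{3455667}{8}$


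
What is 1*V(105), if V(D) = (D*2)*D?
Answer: 22050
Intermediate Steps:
V(D) = 2*D² (V(D) = (2*D)*D = 2*D²)
1*V(105) = 1*(2*105²) = 1*(2*11025) = 1*22050 = 22050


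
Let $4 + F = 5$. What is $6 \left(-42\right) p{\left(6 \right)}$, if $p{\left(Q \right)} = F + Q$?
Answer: $-1764$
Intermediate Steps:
$F = 1$ ($F = -4 + 5 = 1$)
$p{\left(Q \right)} = 1 + Q$
$6 \left(-42\right) p{\left(6 \right)} = 6 \left(-42\right) \left(1 + 6\right) = \left(-252\right) 7 = -1764$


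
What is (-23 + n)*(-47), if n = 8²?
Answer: -1927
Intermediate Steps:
n = 64
(-23 + n)*(-47) = (-23 + 64)*(-47) = 41*(-47) = -1927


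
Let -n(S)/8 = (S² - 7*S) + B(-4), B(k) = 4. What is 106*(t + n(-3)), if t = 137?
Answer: -14310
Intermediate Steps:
n(S) = -32 - 8*S² + 56*S (n(S) = -8*((S² - 7*S) + 4) = -8*(4 + S² - 7*S) = -32 - 8*S² + 56*S)
106*(t + n(-3)) = 106*(137 + (-32 - 8*(-3)² + 56*(-3))) = 106*(137 + (-32 - 8*9 - 168)) = 106*(137 + (-32 - 72 - 168)) = 106*(137 - 272) = 106*(-135) = -14310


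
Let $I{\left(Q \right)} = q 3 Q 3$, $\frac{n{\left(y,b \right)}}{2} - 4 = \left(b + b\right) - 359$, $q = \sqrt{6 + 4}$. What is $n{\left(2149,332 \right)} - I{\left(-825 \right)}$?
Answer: $618 + 7425 \sqrt{10} \approx 24098.0$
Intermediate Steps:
$q = \sqrt{10} \approx 3.1623$
$n{\left(y,b \right)} = -710 + 4 b$ ($n{\left(y,b \right)} = 8 + 2 \left(\left(b + b\right) - 359\right) = 8 + 2 \left(2 b - 359\right) = 8 + 2 \left(-359 + 2 b\right) = 8 + \left(-718 + 4 b\right) = -710 + 4 b$)
$I{\left(Q \right)} = 9 Q \sqrt{10}$ ($I{\left(Q \right)} = \sqrt{10} \cdot 3 Q 3 = 3 Q \sqrt{10} \cdot 3 = 9 Q \sqrt{10}$)
$n{\left(2149,332 \right)} - I{\left(-825 \right)} = \left(-710 + 4 \cdot 332\right) - 9 \left(-825\right) \sqrt{10} = \left(-710 + 1328\right) - - 7425 \sqrt{10} = 618 + 7425 \sqrt{10}$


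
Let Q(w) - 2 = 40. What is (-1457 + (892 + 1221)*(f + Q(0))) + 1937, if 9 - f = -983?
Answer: 2185322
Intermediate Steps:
f = 992 (f = 9 - 1*(-983) = 9 + 983 = 992)
Q(w) = 42 (Q(w) = 2 + 40 = 42)
(-1457 + (892 + 1221)*(f + Q(0))) + 1937 = (-1457 + (892 + 1221)*(992 + 42)) + 1937 = (-1457 + 2113*1034) + 1937 = (-1457 + 2184842) + 1937 = 2183385 + 1937 = 2185322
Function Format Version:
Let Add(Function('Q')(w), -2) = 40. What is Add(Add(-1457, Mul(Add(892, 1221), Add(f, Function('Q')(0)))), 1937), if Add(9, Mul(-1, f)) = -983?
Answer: 2185322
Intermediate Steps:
f = 992 (f = Add(9, Mul(-1, -983)) = Add(9, 983) = 992)
Function('Q')(w) = 42 (Function('Q')(w) = Add(2, 40) = 42)
Add(Add(-1457, Mul(Add(892, 1221), Add(f, Function('Q')(0)))), 1937) = Add(Add(-1457, Mul(Add(892, 1221), Add(992, 42))), 1937) = Add(Add(-1457, Mul(2113, 1034)), 1937) = Add(Add(-1457, 2184842), 1937) = Add(2183385, 1937) = 2185322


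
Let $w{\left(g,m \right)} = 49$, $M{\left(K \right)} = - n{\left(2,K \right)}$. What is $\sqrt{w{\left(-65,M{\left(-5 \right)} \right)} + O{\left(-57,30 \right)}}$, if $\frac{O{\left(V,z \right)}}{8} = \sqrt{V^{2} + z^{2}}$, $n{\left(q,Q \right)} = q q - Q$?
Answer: $\sqrt{49 + 24 \sqrt{461}} \approx 23.755$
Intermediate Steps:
$n{\left(q,Q \right)} = q^{2} - Q$
$M{\left(K \right)} = -4 + K$ ($M{\left(K \right)} = - (2^{2} - K) = - (4 - K) = -4 + K$)
$O{\left(V,z \right)} = 8 \sqrt{V^{2} + z^{2}}$
$\sqrt{w{\left(-65,M{\left(-5 \right)} \right)} + O{\left(-57,30 \right)}} = \sqrt{49 + 8 \sqrt{\left(-57\right)^{2} + 30^{2}}} = \sqrt{49 + 8 \sqrt{3249 + 900}} = \sqrt{49 + 8 \sqrt{4149}} = \sqrt{49 + 8 \cdot 3 \sqrt{461}} = \sqrt{49 + 24 \sqrt{461}}$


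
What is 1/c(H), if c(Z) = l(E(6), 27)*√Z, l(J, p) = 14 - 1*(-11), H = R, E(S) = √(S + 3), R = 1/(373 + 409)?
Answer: √782/25 ≈ 1.1186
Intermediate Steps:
R = 1/782 ≈ 0.0012788
E(S) = √(3 + S)
H = 1/782 ≈ 0.0012788
l(J, p) = 25 (l(J, p) = 14 + 11 = 25)
c(Z) = 25*√Z
1/c(H) = 1/(25*√(1/782)) = 1/(25*(√782/782)) = 1/(25*√782/782) = √782/25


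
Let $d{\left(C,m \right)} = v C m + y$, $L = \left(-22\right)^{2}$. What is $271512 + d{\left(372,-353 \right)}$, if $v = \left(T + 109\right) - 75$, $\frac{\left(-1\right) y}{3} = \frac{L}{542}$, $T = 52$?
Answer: $- \frac{2986871670}{271} \approx -1.1022 \cdot 10^{7}$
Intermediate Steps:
$L = 484$
$y = - \frac{726}{271}$ ($y = - 3 \cdot \frac{484}{542} = - 3 \cdot 484 \cdot \frac{1}{542} = \left(-3\right) \frac{242}{271} = - \frac{726}{271} \approx -2.679$)
$v = 86$ ($v = \left(52 + 109\right) - 75 = 161 - 75 = 86$)
$d{\left(C,m \right)} = - \frac{726}{271} + 86 C m$ ($d{\left(C,m \right)} = 86 C m - \frac{726}{271} = - \frac{726}{271} + 86 C m$)
$271512 + d{\left(372,-353 \right)} = 271512 + \left(- \frac{726}{271} + 86 \cdot 372 \left(-353\right)\right) = 271512 - \frac{3060451422}{271} = - \frac{2986871670}{271}$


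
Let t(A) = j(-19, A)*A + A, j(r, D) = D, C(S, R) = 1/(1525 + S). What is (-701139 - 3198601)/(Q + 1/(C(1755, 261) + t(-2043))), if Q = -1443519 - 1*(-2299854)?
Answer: -10672436927948588/2343536050274483 ≈ -4.5540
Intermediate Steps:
Q = 856335 (Q = -1443519 + 2299854 = 856335)
t(A) = A + A² (t(A) = A*A + A = A² + A = A + A²)
(-701139 - 3198601)/(Q + 1/(C(1755, 261) + t(-2043))) = (-701139 - 3198601)/(856335 + 1/(1/(1525 + 1755) - 2043*(1 - 2043))) = -3899740/(856335 + 1/(1/3280 - 2043*(-2042))) = -3899740/(856335 + 1/(1/3280 + 4171806)) = -3899740/(856335 + 1/(13683523681/3280)) = -3899740/(856335 + 3280/13683523681) = -3899740/11717680251372415/13683523681 = -3899740*13683523681/11717680251372415 = -10672436927948588/2343536050274483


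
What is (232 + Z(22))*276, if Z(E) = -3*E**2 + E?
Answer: -330648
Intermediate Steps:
Z(E) = E - 3*E**2
(232 + Z(22))*276 = (232 + 22*(1 - 3*22))*276 = (232 + 22*(1 - 66))*276 = (232 + 22*(-65))*276 = (232 - 1430)*276 = -1198*276 = -330648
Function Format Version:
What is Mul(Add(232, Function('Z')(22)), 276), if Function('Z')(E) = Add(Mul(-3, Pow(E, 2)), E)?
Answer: -330648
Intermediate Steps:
Function('Z')(E) = Add(E, Mul(-3, Pow(E, 2)))
Mul(Add(232, Function('Z')(22)), 276) = Mul(Add(232, Mul(22, Add(1, Mul(-3, 22)))), 276) = Mul(Add(232, Mul(22, Add(1, -66))), 276) = Mul(Add(232, Mul(22, -65)), 276) = Mul(Add(232, -1430), 276) = Mul(-1198, 276) = -330648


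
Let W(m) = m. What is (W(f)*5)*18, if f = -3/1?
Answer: -270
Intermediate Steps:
f = -3 (f = -3*1 = -3)
(W(f)*5)*18 = -3*5*18 = -15*18 = -270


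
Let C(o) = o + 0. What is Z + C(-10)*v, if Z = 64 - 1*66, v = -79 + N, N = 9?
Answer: 698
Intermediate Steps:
v = -70 (v = -79 + 9 = -70)
C(o) = o
Z = -2 (Z = 64 - 66 = -2)
Z + C(-10)*v = -2 - 10*(-70) = -2 + 700 = 698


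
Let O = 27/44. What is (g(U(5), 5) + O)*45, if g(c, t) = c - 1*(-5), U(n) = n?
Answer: 21015/44 ≈ 477.61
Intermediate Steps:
O = 27/44 (O = 27*(1/44) = 27/44 ≈ 0.61364)
g(c, t) = 5 + c (g(c, t) = c + 5 = 5 + c)
(g(U(5), 5) + O)*45 = ((5 + 5) + 27/44)*45 = (10 + 27/44)*45 = (467/44)*45 = 21015/44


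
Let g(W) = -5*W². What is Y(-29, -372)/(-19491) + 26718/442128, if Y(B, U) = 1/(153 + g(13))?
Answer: 246152141/4073307144 ≈ 0.060431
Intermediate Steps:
Y(B, U) = -1/692 (Y(B, U) = 1/(153 - 5*13²) = 1/(153 - 5*169) = 1/(153 - 845) = 1/(-692) = -1/692)
Y(-29, -372)/(-19491) + 26718/442128 = -1/692/(-19491) + 26718/442128 = -1/692*(-1/19491) + 26718*(1/442128) = 1/13487772 + 73/1208 = 246152141/4073307144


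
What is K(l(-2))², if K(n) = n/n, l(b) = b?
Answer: 1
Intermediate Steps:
K(n) = 1
K(l(-2))² = 1² = 1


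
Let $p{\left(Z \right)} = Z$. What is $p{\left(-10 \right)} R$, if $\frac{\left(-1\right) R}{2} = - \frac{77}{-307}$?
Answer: $\frac{1540}{307} \approx 5.0163$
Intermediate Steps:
$R = - \frac{154}{307}$ ($R = - 2 \left(- \frac{77}{-307}\right) = - 2 \left(\left(-77\right) \left(- \frac{1}{307}\right)\right) = \left(-2\right) \frac{77}{307} = - \frac{154}{307} \approx -0.50163$)
$p{\left(-10 \right)} R = \left(-10\right) \left(- \frac{154}{307}\right) = \frac{1540}{307}$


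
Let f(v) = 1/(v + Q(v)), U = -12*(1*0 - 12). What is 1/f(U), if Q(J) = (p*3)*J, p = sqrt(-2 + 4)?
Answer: 144 + 432*sqrt(2) ≈ 754.94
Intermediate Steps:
p = sqrt(2) ≈ 1.4142
Q(J) = 3*J*sqrt(2) (Q(J) = (sqrt(2)*3)*J = (3*sqrt(2))*J = 3*J*sqrt(2))
U = 144 (U = -12*(0 - 12) = -12*(-12) = 144)
f(v) = 1/(v + 3*v*sqrt(2))
1/f(U) = 1/(1/(144*(1 + 3*sqrt(2)))) = 144 + 432*sqrt(2)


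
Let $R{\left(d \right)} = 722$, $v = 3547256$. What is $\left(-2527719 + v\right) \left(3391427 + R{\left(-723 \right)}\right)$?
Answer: $3458421415013$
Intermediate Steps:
$\left(-2527719 + v\right) \left(3391427 + R{\left(-723 \right)}\right) = \left(-2527719 + 3547256\right) \left(3391427 + 722\right) = 1019537 \cdot 3392149 = 3458421415013$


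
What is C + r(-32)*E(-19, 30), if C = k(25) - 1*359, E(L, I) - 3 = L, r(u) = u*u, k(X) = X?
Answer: -16718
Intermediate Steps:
r(u) = u**2
E(L, I) = 3 + L
C = -334 (C = 25 - 1*359 = 25 - 359 = -334)
C + r(-32)*E(-19, 30) = -334 + (-32)**2*(3 - 19) = -334 + 1024*(-16) = -334 - 16384 = -16718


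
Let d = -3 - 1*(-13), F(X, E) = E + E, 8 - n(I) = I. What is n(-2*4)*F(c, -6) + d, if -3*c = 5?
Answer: -182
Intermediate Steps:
c = -5/3 (c = -⅓*5 = -5/3 ≈ -1.6667)
n(I) = 8 - I
F(X, E) = 2*E
d = 10 (d = -3 + 13 = 10)
n(-2*4)*F(c, -6) + d = (8 - (-2)*4)*(2*(-6)) + 10 = (8 - 1*(-8))*(-12) + 10 = (8 + 8)*(-12) + 10 = 16*(-12) + 10 = -192 + 10 = -182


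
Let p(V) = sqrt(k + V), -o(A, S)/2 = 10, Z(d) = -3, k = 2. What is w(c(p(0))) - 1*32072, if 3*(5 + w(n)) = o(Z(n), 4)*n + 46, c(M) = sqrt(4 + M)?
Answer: -96185/3 - 20*sqrt(4 + sqrt(2))/3 ≈ -32077.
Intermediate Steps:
o(A, S) = -20 (o(A, S) = -2*10 = -20)
p(V) = sqrt(2 + V)
w(n) = 31/3 - 20*n/3 (w(n) = -5 + (-20*n + 46)/3 = -5 + (46 - 20*n)/3 = -5 + (46/3 - 20*n/3) = 31/3 - 20*n/3)
w(c(p(0))) - 1*32072 = (31/3 - 20*sqrt(4 + sqrt(2 + 0))/3) - 1*32072 = (31/3 - 20*sqrt(4 + sqrt(2))/3) - 32072 = -96185/3 - 20*sqrt(4 + sqrt(2))/3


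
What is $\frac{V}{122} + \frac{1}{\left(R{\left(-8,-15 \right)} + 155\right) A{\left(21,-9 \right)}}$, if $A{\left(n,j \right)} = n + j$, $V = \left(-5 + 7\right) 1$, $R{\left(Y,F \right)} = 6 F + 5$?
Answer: $\frac{901}{51240} \approx 0.017584$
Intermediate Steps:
$R{\left(Y,F \right)} = 5 + 6 F$
$V = 2$ ($V = 2 \cdot 1 = 2$)
$A{\left(n,j \right)} = j + n$
$\frac{V}{122} + \frac{1}{\left(R{\left(-8,-15 \right)} + 155\right) A{\left(21,-9 \right)}} = \frac{2}{122} + \frac{1}{\left(\left(5 + 6 \left(-15\right)\right) + 155\right) \left(-9 + 21\right)} = 2 \cdot \frac{1}{122} + \frac{1}{\left(\left(5 - 90\right) + 155\right) 12} = \frac{1}{61} + \frac{1}{-85 + 155} \cdot \frac{1}{12} = \frac{1}{61} + \frac{1}{70} \cdot \frac{1}{12} = \frac{1}{61} + \frac{1}{840} = \frac{901}{51240}$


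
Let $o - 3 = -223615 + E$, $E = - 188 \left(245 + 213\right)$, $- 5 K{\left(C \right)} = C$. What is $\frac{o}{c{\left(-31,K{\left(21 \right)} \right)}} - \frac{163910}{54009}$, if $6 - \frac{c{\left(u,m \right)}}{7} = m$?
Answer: $- \frac{1641093590}{378063} \approx -4340.8$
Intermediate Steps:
$K{\left(C \right)} = - \frac{C}{5}$
$E = -86104$ ($E = \left(-188\right) 458 = -86104$)
$c{\left(u,m \right)} = 42 - 7 m$
$o = -309716$ ($o = 3 - 309719 = -309716$)
$\frac{o}{c{\left(-31,K{\left(21 \right)} \right)}} - \frac{163910}{54009} = - \frac{309716}{42 - 7 \left(\left(- \frac{1}{5}\right) 21\right)} - \frac{163910}{54009} = - \frac{309716}{42 - - \frac{147}{5}} - \frac{163910}{54009} = - \frac{309716}{42 + \frac{147}{5}} - \frac{163910}{54009} = - \frac{309716}{\frac{357}{5}} - \frac{163910}{54009} = \left(-309716\right) \frac{5}{357} - \frac{163910}{54009} = - \frac{1548580}{357} - \frac{163910}{54009} = - \frac{1641093590}{378063}$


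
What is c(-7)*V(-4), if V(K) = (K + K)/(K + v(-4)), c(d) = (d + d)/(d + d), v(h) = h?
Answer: 1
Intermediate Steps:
c(d) = 1 (c(d) = (2*d)/((2*d)) = (2*d)*(1/(2*d)) = 1)
V(K) = 2*K/(-4 + K) (V(K) = (K + K)/(K - 4) = (2*K)/(-4 + K) = 2*K/(-4 + K))
c(-7)*V(-4) = 1*(2*(-4)/(-4 - 4)) = 1*(2*(-4)/(-8)) = 1*(2*(-4)*(-1/8)) = 1*1 = 1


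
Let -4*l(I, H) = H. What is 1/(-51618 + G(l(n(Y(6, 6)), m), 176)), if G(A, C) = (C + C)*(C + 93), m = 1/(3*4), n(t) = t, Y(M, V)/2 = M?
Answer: 1/43070 ≈ 2.3218e-5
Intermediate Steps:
Y(M, V) = 2*M
m = 1/12 ≈ 0.083333
l(I, H) = -H/4
G(A, C) = 2*C*(93 + C) (G(A, C) = (2*C)*(93 + C) = 2*C*(93 + C))
1/(-51618 + G(l(n(Y(6, 6)), m), 176)) = 1/(-51618 + 2*176*(93 + 176)) = 1/(-51618 + 2*176*269) = 1/(-51618 + 94688) = 1/43070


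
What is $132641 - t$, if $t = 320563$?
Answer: $-187922$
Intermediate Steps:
$132641 - t = 132641 - 320563 = -187922$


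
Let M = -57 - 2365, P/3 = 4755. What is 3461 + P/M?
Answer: 8368277/2422 ≈ 3455.1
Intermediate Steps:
P = 14265 (P = 3*4755 = 14265)
M = -2422
3461 + P/M = 3461 + 14265/(-2422) = 3461 + 14265*(-1/2422) = 3461 - 14265/2422 = 8368277/2422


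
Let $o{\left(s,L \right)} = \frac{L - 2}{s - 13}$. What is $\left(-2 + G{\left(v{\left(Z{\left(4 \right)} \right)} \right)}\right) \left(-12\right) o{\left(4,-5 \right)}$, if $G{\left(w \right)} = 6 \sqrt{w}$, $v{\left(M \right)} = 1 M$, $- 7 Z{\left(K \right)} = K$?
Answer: $\frac{56}{3} - 16 i \sqrt{7} \approx 18.667 - 42.332 i$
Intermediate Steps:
$o{\left(s,L \right)} = \frac{-2 + L}{-13 + s}$
$Z{\left(K \right)} = - \frac{K}{7}$
$v{\left(M \right)} = M$
$\left(-2 + G{\left(v{\left(Z{\left(4 \right)} \right)} \right)}\right) \left(-12\right) o{\left(4,-5 \right)} = \left(-2 + 6 \sqrt{\left(- \frac{1}{7}\right) 4}\right) \left(-12\right) \frac{-2 - 5}{-13 + 4} = \left(-2 + 6 \sqrt{- \frac{4}{7}}\right) \left(-12\right) \frac{1}{-9} \left(-7\right) = \left(-2 + 6 \frac{2 i \sqrt{7}}{7}\right) \left(-12\right) \left(\left(- \frac{1}{9}\right) \left(-7\right)\right) = \left(-2 + \frac{12 i \sqrt{7}}{7}\right) \left(-12\right) \frac{7}{9} = \left(24 - \frac{144 i \sqrt{7}}{7}\right) \frac{7}{9} = \frac{56}{3} - 16 i \sqrt{7}$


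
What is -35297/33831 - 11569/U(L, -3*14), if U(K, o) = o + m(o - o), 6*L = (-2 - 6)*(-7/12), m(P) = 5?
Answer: 390084850/1251747 ≈ 311.63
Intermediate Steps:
L = 7/9 (L = ((-2 - 6)*(-7/12))/6 = (-(-56)/12)/6 = (-8*(-7/12))/6 = (⅙)*(14/3) = 7/9 ≈ 0.77778)
U(K, o) = 5 + o (U(K, o) = o + 5 = 5 + o)
-35297/33831 - 11569/U(L, -3*14) = -35297/33831 - 11569/(5 - 3*14) = -35297*1/33831 - 11569/(5 - 42) = -35297/33831 - 11569/(-37) = -35297/33831 - 11569*(-1/37) = -35297/33831 + 11569/37 = 390084850/1251747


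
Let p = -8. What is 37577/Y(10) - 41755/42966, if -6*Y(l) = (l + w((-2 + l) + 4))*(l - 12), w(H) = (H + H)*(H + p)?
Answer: 3260899/3069 ≈ 1062.5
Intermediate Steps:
w(H) = 2*H*(-8 + H) (w(H) = (H + H)*(H - 8) = (2*H)*(-8 + H) = 2*H*(-8 + H))
Y(l) = -(-12 + l)*(l + 2*(-6 + l)*(2 + l))/6 (Y(l) = -(l + 2*((-2 + l) + 4)*(-8 + ((-2 + l) + 4)))*(l - 12)/6 = -(l + 2*(2 + l)*(-8 + (2 + l)))*(-12 + l)/6 = -(l + 2*(2 + l)*(-6 + l))*(-12 + l)/6 = -(l + 2*(-6 + l)*(2 + l))*(-12 + l)/6 = -(-12 + l)*(l + 2*(-6 + l)*(2 + l))/6)
37577/Y(10) - 41755/42966 = 37577/(-48 - 10*10 - ⅓*10³ + (31/6)*10²) - 41755/42966 = 37577/(-48 - 100 - ⅓*1000 + (31/6)*100) - 41755*1/42966 = 37577/(-48 - 100 - 1000/3 + 1550/3) - 5965/6138 = 37577/(106/3) - 5965/6138 = 37577*(3/106) - 5965/6138 = 2127/2 - 5965/6138 = 3260899/3069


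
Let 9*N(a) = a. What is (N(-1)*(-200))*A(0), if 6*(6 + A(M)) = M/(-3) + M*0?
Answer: -400/3 ≈ -133.33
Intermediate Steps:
N(a) = a/9
A(M) = -6 - M/18 (A(M) = -6 + (M/(-3) + M*0)/6 = -6 + (M*(-1/3) + 0)/6 = -6 + (-M/3 + 0)/6 = -6 + (-M/3)/6 = -6 - M/18)
(N(-1)*(-200))*A(0) = (((1/9)*(-1))*(-200))*(-6 - 1/18*0) = (-1/9*(-200))*(-6 + 0) = (200/9)*(-6) = -400/3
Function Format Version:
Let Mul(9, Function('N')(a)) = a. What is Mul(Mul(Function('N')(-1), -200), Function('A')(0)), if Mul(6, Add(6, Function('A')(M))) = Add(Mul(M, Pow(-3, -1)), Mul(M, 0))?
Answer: Rational(-400, 3) ≈ -133.33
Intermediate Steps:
Function('N')(a) = Mul(Rational(1, 9), a)
Function('A')(M) = Add(-6, Mul(Rational(-1, 18), M)) (Function('A')(M) = Add(-6, Mul(Rational(1, 6), Add(Mul(M, Pow(-3, -1)), Mul(M, 0)))) = Add(-6, Mul(Rational(1, 6), Add(Mul(M, Rational(-1, 3)), 0))) = Add(-6, Mul(Rational(1, 6), Add(Mul(Rational(-1, 3), M), 0))) = Add(-6, Mul(Rational(1, 6), Mul(Rational(-1, 3), M))) = Add(-6, Mul(Rational(-1, 18), M)))
Mul(Mul(Function('N')(-1), -200), Function('A')(0)) = Mul(Mul(Mul(Rational(1, 9), -1), -200), Add(-6, Mul(Rational(-1, 18), 0))) = Mul(Mul(Rational(-1, 9), -200), Add(-6, 0)) = Mul(Rational(200, 9), -6) = Rational(-400, 3)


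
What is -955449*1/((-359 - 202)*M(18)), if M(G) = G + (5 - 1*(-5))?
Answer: 28953/476 ≈ 60.826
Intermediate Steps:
M(G) = 10 + G (M(G) = G + (5 + 5) = G + 10 = 10 + G)
-955449*1/((-359 - 202)*M(18)) = -955449*1/((-359 - 202)*(10 + 18)) = -955449/(28*(-561)) = -955449/(-15708) = -955449*(-1/15708) = 28953/476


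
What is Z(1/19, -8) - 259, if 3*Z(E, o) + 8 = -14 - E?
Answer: -15182/57 ≈ -266.35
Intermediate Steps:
Z(E, o) = -22/3 - E/3 (Z(E, o) = -8/3 + (-14 - E)/3 = -8/3 + (-14/3 - E/3) = -22/3 - E/3)
Z(1/19, -8) - 259 = (-22/3 - ⅓/19) - 259 = (-22/3 - ⅓*1/19) - 259 = (-22/3 - 1/57) - 259 = -419/57 - 259 = -15182/57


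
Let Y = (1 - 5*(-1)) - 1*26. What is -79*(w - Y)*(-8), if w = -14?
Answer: 3792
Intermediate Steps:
Y = -20 (Y = (1 + 5) - 26 = 6 - 26 = -20)
-79*(w - Y)*(-8) = -79*(-14 - 1*(-20))*(-8) = -79*(-14 + 20)*(-8) = -79*6*(-8) = -474*(-8) = 3792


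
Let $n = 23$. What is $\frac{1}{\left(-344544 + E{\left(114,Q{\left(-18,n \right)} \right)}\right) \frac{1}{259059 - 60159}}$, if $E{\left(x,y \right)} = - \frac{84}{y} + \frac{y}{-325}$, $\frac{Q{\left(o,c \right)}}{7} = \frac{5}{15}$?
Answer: $- \frac{193927500}{335965507} \approx -0.57722$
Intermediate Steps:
$Q{\left(o,c \right)} = \frac{7}{3}$ ($Q{\left(o,c \right)} = 7 \cdot \frac{5}{15} = 7 \cdot 5 \cdot \frac{1}{15} = 7 \cdot \frac{1}{3} = \frac{7}{3}$)
$E{\left(x,y \right)} = - \frac{84}{y} - \frac{y}{325}$ ($E{\left(x,y \right)} = - \frac{84}{y} + y \left(- \frac{1}{325}\right) = - \frac{84}{y} - \frac{y}{325}$)
$\frac{1}{\left(-344544 + E{\left(114,Q{\left(-18,n \right)} \right)}\right) \frac{1}{259059 - 60159}} = \frac{1}{\left(-344544 - \left(\frac{7}{975} + \frac{84}{\frac{7}{3}}\right)\right) \frac{1}{259059 - 60159}} = \frac{1}{\left(-344544 - \frac{35107}{975}\right) \frac{1}{198900}} = \frac{1}{\left(- \frac{335965507}{975}\right) \frac{1}{198900}} = \frac{1}{- \frac{335965507}{193927500}} = - \frac{193927500}{335965507}$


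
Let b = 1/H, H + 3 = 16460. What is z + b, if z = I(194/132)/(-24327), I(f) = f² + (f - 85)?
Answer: 5939135605/1743922156284 ≈ 0.0034056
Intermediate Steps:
I(f) = -85 + f + f² (I(f) = f² + (-85 + f) = -85 + f + f²)
H = 16457 (H = -3 + 16460 = 16457)
b = 1/16457 ≈ 6.0764e-5
z = 354449/105968412 (z = (-85 + 194/132 + (194/132)²)/(-24327) = (-85 + 194*(1/132) + (194*(1/132))²)*(-1/24327) = (-85 + 97/66 + (97/66)²)*(-1/24327) = (-85 + 97/66 + 9409/4356)*(-1/24327) = -354449/4356*(-1/24327) = 354449/105968412 ≈ 0.0033449)
z + b = 354449/105968412 + 1/16457 = 5939135605/1743922156284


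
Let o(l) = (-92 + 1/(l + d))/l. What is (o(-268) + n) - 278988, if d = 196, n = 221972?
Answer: -1100174111/19296 ≈ -57016.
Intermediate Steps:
o(l) = (-92 + 1/(196 + l))/l (o(l) = (-92 + 1/(l + 196))/l = (-92 + 1/(196 + l))/l)
(o(-268) + n) - 278988 = ((-18031 - 92*(-268))/((-268)*(196 - 268)) + 221972) - 278988 = (-1/268*(-18031 + 24656)/(-72) + 221972) - 278988 = (-1/268*(-1/72)*6625 + 221972) - 278988 = (6625/19296 + 221972) - 278988 = 4283178337/19296 - 278988 = -1100174111/19296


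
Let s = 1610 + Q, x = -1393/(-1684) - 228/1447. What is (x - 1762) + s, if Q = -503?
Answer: -1594438221/2436748 ≈ -654.33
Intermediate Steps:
x = 1631719/2436748 (x = -1393*(-1/1684) - 228*1/1447 = 1393/1684 - 228/1447 = 1631719/2436748 ≈ 0.66963)
s = 1107 (s = 1610 - 503 = 1107)
(x - 1762) + s = (1631719/2436748 - 1762) + 1107 = -4291918257/2436748 + 1107 = -1594438221/2436748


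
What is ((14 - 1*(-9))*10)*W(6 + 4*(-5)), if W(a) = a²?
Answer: 45080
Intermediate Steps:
((14 - 1*(-9))*10)*W(6 + 4*(-5)) = ((14 - 1*(-9))*10)*(6 + 4*(-5))² = ((14 + 9)*10)*(6 - 20)² = (23*10)*(-14)² = 230*196 = 45080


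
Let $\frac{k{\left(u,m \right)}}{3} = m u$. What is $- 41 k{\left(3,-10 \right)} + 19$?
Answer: $3709$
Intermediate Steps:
$k{\left(u,m \right)} = 3 m u$
$- 41 k{\left(3,-10 \right)} + 19 = - 41 \cdot 3 \left(-10\right) 3 + 19 = \left(-41\right) \left(-90\right) + 19 = 3690 + 19 = 3709$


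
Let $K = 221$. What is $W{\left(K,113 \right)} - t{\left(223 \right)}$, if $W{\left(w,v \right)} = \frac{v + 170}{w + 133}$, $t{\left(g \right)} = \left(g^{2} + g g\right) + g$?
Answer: $- \frac{35286791}{354} \approx -99680.0$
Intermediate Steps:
$t{\left(g \right)} = g + 2 g^{2}$ ($t{\left(g \right)} = \left(g^{2} + g^{2}\right) + g = 2 g^{2} + g = g + 2 g^{2}$)
$W{\left(w,v \right)} = \frac{170 + v}{133 + w}$
$W{\left(K,113 \right)} - t{\left(223 \right)} = \frac{170 + 113}{133 + 221} - 223 \left(1 + 2 \cdot 223\right) = \frac{1}{354} \cdot 283 - 223 \left(1 + 446\right) = \frac{1}{354} \cdot 283 - 223 \cdot 447 = \frac{283}{354} - 99681 = - \frac{35286791}{354}$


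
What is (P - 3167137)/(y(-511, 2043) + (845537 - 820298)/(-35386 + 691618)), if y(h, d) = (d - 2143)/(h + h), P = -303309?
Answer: -387920151550064/15236243 ≈ -2.5460e+7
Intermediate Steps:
y(h, d) = (-2143 + d)/(2*h) (y(h, d) = (-2143 + d)/((2*h)) = (-2143 + d)*(1/(2*h)) = (-2143 + d)/(2*h))
(P - 3167137)/(y(-511, 2043) + (845537 - 820298)/(-35386 + 691618)) = (-303309 - 3167137)/((½)*(-2143 + 2043)/(-511) + (845537 - 820298)/(-35386 + 691618)) = -3470446/((½)*(-1/511)*(-100) + 25239/656232) = -3470446/(50/511 + 25239*(1/656232)) = -3470446/(50/511 + 8413/218744) = -3470446/15236243/111778184 = -3470446*111778184/15236243 = -387920151550064/15236243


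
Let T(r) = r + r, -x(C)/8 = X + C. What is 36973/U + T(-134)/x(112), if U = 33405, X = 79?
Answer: 16361821/12760710 ≈ 1.2822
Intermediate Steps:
x(C) = -632 - 8*C (x(C) = -8*(79 + C) = -632 - 8*C)
T(r) = 2*r
36973/U + T(-134)/x(112) = 36973/33405 + (2*(-134))/(-632 - 8*112) = 36973*(1/33405) - 268/(-632 - 896) = 36973/33405 - 268/(-1528) = 36973/33405 - 268*(-1/1528) = 36973/33405 + 67/382 = 16361821/12760710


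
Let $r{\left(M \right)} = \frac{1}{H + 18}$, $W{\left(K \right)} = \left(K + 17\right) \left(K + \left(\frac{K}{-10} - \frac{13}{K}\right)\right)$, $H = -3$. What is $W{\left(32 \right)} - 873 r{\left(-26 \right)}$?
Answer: $\frac{42659}{32} \approx 1333.1$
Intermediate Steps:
$W{\left(K \right)} = \left(17 + K\right) \left(- \frac{13}{K} + \frac{9 K}{10}\right)$ ($W{\left(K \right)} = \left(17 + K\right) \left(K + \left(K \left(- \frac{1}{10}\right) - \frac{13}{K}\right)\right) = \left(17 + K\right) \left(K - \left(\frac{13}{K} + \frac{K}{10}\right)\right) = \left(17 + K\right) \left(- \frac{13}{K} + \frac{9 K}{10}\right)$)
$r{\left(M \right)} = \frac{1}{15}$ ($r{\left(M \right)} = \frac{1}{-3 + 18} = \frac{1}{15}$)
$W{\left(32 \right)} - 873 r{\left(-26 \right)} = \frac{-2210 + 32 \left(-130 + 9 \cdot 32^{2} + 153 \cdot 32\right)}{10 \cdot 32} - \frac{291}{5} = \frac{1}{10} \cdot \frac{1}{32} \left(-2210 + 32 \left(-130 + 9 \cdot 1024 + 4896\right)\right) - \frac{291}{5} = \frac{1}{10} \cdot \frac{1}{32} \left(-2210 + 32 \left(-130 + 9216 + 4896\right)\right) - \frac{291}{5} = \frac{1}{10} \cdot \frac{1}{32} \left(-2210 + 32 \cdot 13982\right) - \frac{291}{5} = \frac{1}{10} \cdot \frac{1}{32} \left(-2210 + 447424\right) - \frac{291}{5} = \frac{1}{10} \cdot \frac{1}{32} \cdot 445214 - \frac{291}{5} = \frac{222607}{160} - \frac{291}{5} = \frac{42659}{32}$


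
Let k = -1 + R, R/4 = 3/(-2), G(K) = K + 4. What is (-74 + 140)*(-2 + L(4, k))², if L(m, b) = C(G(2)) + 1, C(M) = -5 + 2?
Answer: 1056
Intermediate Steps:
G(K) = 4 + K
R = -6 (R = 4*(3/(-2)) = 4*(3*(-½)) = 4*(-3/2) = -6)
k = -7 (k = -1 - 6 = -7)
C(M) = -3
L(m, b) = -2 (L(m, b) = -3 + 1 = -2)
(-74 + 140)*(-2 + L(4, k))² = (-74 + 140)*(-2 - 2)² = 66*(-4)² = 66*16 = 1056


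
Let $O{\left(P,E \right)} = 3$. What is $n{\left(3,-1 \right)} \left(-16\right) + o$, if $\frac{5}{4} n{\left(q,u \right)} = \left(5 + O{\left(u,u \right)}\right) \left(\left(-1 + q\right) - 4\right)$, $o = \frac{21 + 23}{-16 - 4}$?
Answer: $\frac{1013}{5} \approx 202.6$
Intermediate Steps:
$o = - \frac{11}{5}$ ($o = \frac{44}{-20} = 44 \left(- \frac{1}{20}\right) = - \frac{11}{5} \approx -2.2$)
$n{\left(q,u \right)} = -32 + \frac{32 q}{5}$ ($n{\left(q,u \right)} = \frac{4 \left(5 + 3\right) \left(\left(-1 + q\right) - 4\right)}{5} = \frac{4 \cdot 8 \left(-5 + q\right)}{5} = \frac{4 \left(-40 + 8 q\right)}{5} = -32 + \frac{32 q}{5}$)
$n{\left(3,-1 \right)} \left(-16\right) + o = \left(-32 + \frac{32}{5} \cdot 3\right) \left(-16\right) - \frac{11}{5} = \left(-32 + \frac{96}{5}\right) \left(-16\right) - \frac{11}{5} = \left(- \frac{64}{5}\right) \left(-16\right) - \frac{11}{5} = \frac{1024}{5} - \frac{11}{5} = \frac{1013}{5}$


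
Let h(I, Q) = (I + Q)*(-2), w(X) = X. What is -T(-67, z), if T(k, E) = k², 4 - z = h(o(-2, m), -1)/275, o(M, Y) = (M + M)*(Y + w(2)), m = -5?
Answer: -4489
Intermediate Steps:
o(M, Y) = 2*M*(2 + Y) (o(M, Y) = (M + M)*(Y + 2) = (2*M)*(2 + Y) = 2*M*(2 + Y))
h(I, Q) = -2*I - 2*Q
z = 102/25 (z = 4 - (-4*(-2)*(2 - 5) - 2*(-1))/275 = 4 - (-4*(-2)*(-3) + 2)/275 = 4 - (-2*12 + 2)/275 = 4 - (-24 + 2)/275 = 4 - (-22)/275 = 4 - 1*(-2/25) = 4 + 2/25 = 102/25 ≈ 4.0800)
-T(-67, z) = -1*(-67)² = -1*4489 = -4489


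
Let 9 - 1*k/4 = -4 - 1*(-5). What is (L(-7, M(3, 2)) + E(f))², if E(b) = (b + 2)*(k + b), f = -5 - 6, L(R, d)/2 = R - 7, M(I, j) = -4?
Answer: 47089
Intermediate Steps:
k = 32 (k = 36 - 4*(-4 - 1*(-5)) = 36 - 4*(-4 + 5) = 36 - 4*1 = 36 - 4 = 32)
L(R, d) = -14 + 2*R (L(R, d) = 2*(R - 7) = 2*(-7 + R) = -14 + 2*R)
f = -11
E(b) = (2 + b)*(32 + b) (E(b) = (b + 2)*(32 + b) = (2 + b)*(32 + b))
(L(-7, M(3, 2)) + E(f))² = ((-14 + 2*(-7)) + (64 + (-11)² + 34*(-11)))² = ((-14 - 14) + (64 + 121 - 374))² = (-28 - 189)² = (-217)² = 47089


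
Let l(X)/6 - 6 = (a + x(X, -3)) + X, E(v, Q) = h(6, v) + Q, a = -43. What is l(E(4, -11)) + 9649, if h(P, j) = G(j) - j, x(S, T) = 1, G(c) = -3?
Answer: 9325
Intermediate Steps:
h(P, j) = -3 - j
E(v, Q) = -3 + Q - v (E(v, Q) = (-3 - v) + Q = -3 + Q - v)
l(X) = -216 + 6*X (l(X) = 36 + 6*((-43 + 1) + X) = 36 + 6*(-42 + X) = 36 + (-252 + 6*X) = -216 + 6*X)
l(E(4, -11)) + 9649 = (-216 + 6*(-3 - 11 - 1*4)) + 9649 = (-216 + 6*(-3 - 11 - 4)) + 9649 = (-216 + 6*(-18)) + 9649 = (-216 - 108) + 9649 = -324 + 9649 = 9325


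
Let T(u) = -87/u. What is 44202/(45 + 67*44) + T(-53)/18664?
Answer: 43724525175/2960651656 ≈ 14.769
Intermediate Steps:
44202/(45 + 67*44) + T(-53)/18664 = 44202/(45 + 67*44) - 87/(-53)/18664 = 44202/(45 + 2948) - 87*(-1/53)*(1/18664) = 44202/2993 + (87/53)*(1/18664) = 44202*(1/2993) + 87/989192 = 44202/2993 + 87/989192 = 43724525175/2960651656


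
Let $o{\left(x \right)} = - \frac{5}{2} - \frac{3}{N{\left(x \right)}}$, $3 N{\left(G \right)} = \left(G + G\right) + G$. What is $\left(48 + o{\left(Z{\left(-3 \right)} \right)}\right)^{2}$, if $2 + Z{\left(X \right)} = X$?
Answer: $\frac{212521}{100} \approx 2125.2$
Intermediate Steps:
$N{\left(G \right)} = G$ ($N{\left(G \right)} = \frac{\left(G + G\right) + G}{3} = \frac{2 G + G}{3} = \frac{3 G}{3} = G$)
$Z{\left(X \right)} = -2 + X$
$o{\left(x \right)} = - \frac{5}{2} - \frac{3}{x}$
$\left(48 + o{\left(Z{\left(-3 \right)} \right)}\right)^{2} = \left(48 - \left(\frac{5}{2} + \frac{3}{-2 - 3}\right)\right)^{2} = \left(48 - \left(\frac{5}{2} + \frac{3}{-5}\right)\right)^{2} = \left(48 - \frac{19}{10}\right)^{2} = \left(\frac{461}{10}\right)^{2} = \frac{212521}{100}$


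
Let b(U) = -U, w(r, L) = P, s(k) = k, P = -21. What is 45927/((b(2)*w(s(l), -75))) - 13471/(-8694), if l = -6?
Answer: 4760180/4347 ≈ 1095.0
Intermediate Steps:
w(r, L) = -21
45927/((b(2)*w(s(l), -75))) - 13471/(-8694) = 45927/((-1*2*(-21))) - 13471/(-8694) = 45927/((-2*(-21))) - 13471*(-1/8694) = 45927/42 + 13471/8694 = 45927*(1/42) + 13471/8694 = 2187/2 + 13471/8694 = 4760180/4347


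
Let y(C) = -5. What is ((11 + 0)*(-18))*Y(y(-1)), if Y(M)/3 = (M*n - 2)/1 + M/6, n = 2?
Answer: 7623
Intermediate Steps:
Y(M) = -6 + 13*M/2 (Y(M) = 3*((M*2 - 2)/1 + M/6) = 3*((2*M - 2)*1 + M*(1/6)) = 3*((-2 + 2*M)*1 + M/6) = 3*((-2 + 2*M) + M/6) = 3*(-2 + 13*M/6) = -6 + 13*M/2)
((11 + 0)*(-18))*Y(y(-1)) = ((11 + 0)*(-18))*(-6 + (13/2)*(-5)) = (11*(-18))*(-6 - 65/2) = -198*(-77/2) = 7623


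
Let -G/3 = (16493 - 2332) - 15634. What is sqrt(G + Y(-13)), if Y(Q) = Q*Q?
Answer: 2*sqrt(1147) ≈ 67.735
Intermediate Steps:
Y(Q) = Q**2
G = 4419 (G = -3*((16493 - 2332) - 15634) = -3*(14161 - 15634) = -3*(-1473) = 4419)
sqrt(G + Y(-13)) = sqrt(4419 + (-13)**2) = sqrt(4419 + 169) = sqrt(4588) = 2*sqrt(1147)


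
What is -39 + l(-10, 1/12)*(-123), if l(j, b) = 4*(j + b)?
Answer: 4840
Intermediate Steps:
l(j, b) = 4*b + 4*j (l(j, b) = 4*(b + j) = 4*b + 4*j)
-39 + l(-10, 1/12)*(-123) = -39 + (4/12 + 4*(-10))*(-123) = -39 + (4*(1/12) - 40)*(-123) = -39 + (⅓ - 40)*(-123) = -39 - 119/3*(-123) = -39 + 4879 = 4840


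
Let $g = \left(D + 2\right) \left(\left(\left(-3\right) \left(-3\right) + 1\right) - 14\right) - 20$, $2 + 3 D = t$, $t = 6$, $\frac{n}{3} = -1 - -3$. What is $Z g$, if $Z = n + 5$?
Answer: $- \frac{1100}{3} \approx -366.67$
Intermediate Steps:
$n = 6$ ($n = 3 \left(-1 - -3\right) = 3 \left(-1 + 3\right) = 3 \cdot 2 = 6$)
$D = \frac{4}{3}$ ($D = - \frac{2}{3} + \frac{1}{3} \cdot 6 = - \frac{2}{3} + 2 = \frac{4}{3} \approx 1.3333$)
$Z = 11$ ($Z = 6 + 5 = 11$)
$g = - \frac{100}{3}$ ($g = \left(\frac{4}{3} + 2\right) \left(\left(\left(-3\right) \left(-3\right) + 1\right) - 14\right) - 20 = \frac{10 \left(\left(9 + 1\right) - 14\right)}{3} - 20 = \frac{10 \left(10 - 14\right)}{3} - 20 = \frac{10}{3} \left(-4\right) - 20 = - \frac{40}{3} - 20 = - \frac{100}{3} \approx -33.333$)
$Z g = 11 \left(- \frac{100}{3}\right) = - \frac{1100}{3}$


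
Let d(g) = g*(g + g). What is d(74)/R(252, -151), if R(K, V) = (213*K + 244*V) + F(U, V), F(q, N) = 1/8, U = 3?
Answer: 87616/134657 ≈ 0.65066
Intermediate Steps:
F(q, N) = ⅛
d(g) = 2*g² (d(g) = g*(2*g) = 2*g²)
R(K, V) = ⅛ + 213*K + 244*V (R(K, V) = (213*K + 244*V) + ⅛ = ⅛ + 213*K + 244*V)
d(74)/R(252, -151) = (2*74²)/(⅛ + 213*252 + 244*(-151)) = (2*5476)/(⅛ + 53676 - 36844) = 10952/(134657/8) = 10952*(8/134657) = 87616/134657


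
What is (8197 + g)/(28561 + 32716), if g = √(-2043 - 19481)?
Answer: 8197/61277 + 2*I*√5381/61277 ≈ 0.13377 + 0.0023942*I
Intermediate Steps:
g = 2*I*√5381 (g = √(-21524) = 2*I*√5381 ≈ 146.71*I)
(8197 + g)/(28561 + 32716) = (8197 + 2*I*√5381)/(28561 + 32716) = (8197 + 2*I*√5381)/61277 = (8197 + 2*I*√5381)*(1/61277) = 8197/61277 + 2*I*√5381/61277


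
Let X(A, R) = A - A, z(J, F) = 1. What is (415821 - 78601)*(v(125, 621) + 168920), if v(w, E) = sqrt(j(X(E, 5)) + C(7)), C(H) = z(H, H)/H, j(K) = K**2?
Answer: 56963202400 + 337220*sqrt(7)/7 ≈ 5.6963e+10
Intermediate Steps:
X(A, R) = 0
C(H) = 1/H
v(w, E) = sqrt(7)/7 (v(w, E) = sqrt(0**2 + 1/7) = sqrt(0 + 1/7) = sqrt(1/7) = sqrt(7)/7)
(415821 - 78601)*(v(125, 621) + 168920) = (415821 - 78601)*(sqrt(7)/7 + 168920) = 337220*(168920 + sqrt(7)/7) = 56963202400 + 337220*sqrt(7)/7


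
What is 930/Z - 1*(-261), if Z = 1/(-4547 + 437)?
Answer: -3822039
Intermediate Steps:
Z = -1/4110 (Z = 1/(-4110) = -1/4110 ≈ -0.00024331)
930/Z - 1*(-261) = 930/(-1/4110) - 1*(-261) = 930*(-4110) + 261 = -3822300 + 261 = -3822039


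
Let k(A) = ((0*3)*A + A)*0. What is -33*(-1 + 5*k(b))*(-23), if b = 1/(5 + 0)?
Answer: -759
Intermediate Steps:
b = ⅕ (b = 1/5 = ⅕ ≈ 0.20000)
k(A) = 0 (k(A) = (0*A + A)*0 = (0 + A)*0 = A*0 = 0)
-33*(-1 + 5*k(b))*(-23) = -33*(-1 + 5*0)*(-23) = -33*(-1 + 0)*(-23) = -33*(-1)*(-23) = 33*(-23) = -759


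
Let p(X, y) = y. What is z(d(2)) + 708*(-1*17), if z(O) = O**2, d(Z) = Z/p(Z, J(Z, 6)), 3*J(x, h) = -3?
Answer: -12032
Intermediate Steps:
J(x, h) = -1 (J(x, h) = (1/3)*(-3) = -1)
d(Z) = -Z (d(Z) = Z/(-1) = Z*(-1) = -Z)
z(d(2)) + 708*(-1*17) = (-1*2)**2 + 708*(-1*17) = (-2)**2 + 708*(-17) = 4 - 12036 = -12032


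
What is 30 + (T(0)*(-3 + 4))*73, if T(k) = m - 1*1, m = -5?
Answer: -408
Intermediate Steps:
T(k) = -6 (T(k) = -5 - 1*1 = -5 - 1 = -6)
30 + (T(0)*(-3 + 4))*73 = 30 - 6*(-3 + 4)*73 = 30 - 6*1*73 = 30 - 6*73 = 30 - 438 = -408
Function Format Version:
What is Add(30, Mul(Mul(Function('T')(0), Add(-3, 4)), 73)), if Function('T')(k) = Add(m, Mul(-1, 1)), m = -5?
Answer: -408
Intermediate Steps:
Function('T')(k) = -6 (Function('T')(k) = Add(-5, Mul(-1, 1)) = Add(-5, -1) = -6)
Add(30, Mul(Mul(Function('T')(0), Add(-3, 4)), 73)) = Add(30, Mul(Mul(-6, Add(-3, 4)), 73)) = Add(30, Mul(Mul(-6, 1), 73)) = Add(30, Mul(-6, 73)) = Add(30, -438) = -408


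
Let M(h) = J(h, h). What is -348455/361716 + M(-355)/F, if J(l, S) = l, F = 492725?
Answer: -34364179811/35645303220 ≈ -0.96406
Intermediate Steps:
M(h) = h
-348455/361716 + M(-355)/F = -348455/361716 - 355/492725 = -348455*1/361716 - 355*1/492725 = -348455/361716 - 71/98545 = -34364179811/35645303220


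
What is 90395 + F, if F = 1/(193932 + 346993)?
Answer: 48896915376/540925 ≈ 90395.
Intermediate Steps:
F = 1/540925 ≈ 1.8487e-6
90395 + F = 90395 + 1/540925 = 48896915376/540925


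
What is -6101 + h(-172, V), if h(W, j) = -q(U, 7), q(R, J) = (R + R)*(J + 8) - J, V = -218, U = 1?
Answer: -6124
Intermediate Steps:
q(R, J) = -J + 2*R*(8 + J) (q(R, J) = (2*R)*(8 + J) - J = 2*R*(8 + J) - J = -J + 2*R*(8 + J))
h(W, j) = -23 (h(W, j) = -(-1*7 + 16*1 + 2*7*1) = -(-7 + 16 + 14) = -1*23 = -23)
-6101 + h(-172, V) = -6101 - 23 = -6124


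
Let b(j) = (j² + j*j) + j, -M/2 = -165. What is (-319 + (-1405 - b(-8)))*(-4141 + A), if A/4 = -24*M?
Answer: 66053924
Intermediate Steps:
M = 330 (M = -2*(-165) = 330)
b(j) = j + 2*j² (b(j) = (j² + j²) + j = 2*j² + j = j + 2*j²)
A = -31680 (A = 4*(-24*330) = 4*(-7920) = -31680)
(-319 + (-1405 - b(-8)))*(-4141 + A) = (-319 + (-1405 - (-8)*(1 + 2*(-8))))*(-4141 - 31680) = (-319 + (-1405 - (-8)*(1 - 16)))*(-35821) = (-319 + (-1405 - (-8)*(-15)))*(-35821) = (-319 + (-1405 - 1*120))*(-35821) = (-319 + (-1405 - 120))*(-35821) = (-319 - 1525)*(-35821) = -1844*(-35821) = 66053924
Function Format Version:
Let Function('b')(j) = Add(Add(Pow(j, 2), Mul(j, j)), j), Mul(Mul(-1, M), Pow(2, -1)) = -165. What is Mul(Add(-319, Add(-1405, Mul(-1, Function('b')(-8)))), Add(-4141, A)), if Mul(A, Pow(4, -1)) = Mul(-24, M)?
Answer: 66053924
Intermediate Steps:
M = 330 (M = Mul(-2, -165) = 330)
Function('b')(j) = Add(j, Mul(2, Pow(j, 2))) (Function('b')(j) = Add(Add(Pow(j, 2), Pow(j, 2)), j) = Add(Mul(2, Pow(j, 2)), j) = Add(j, Mul(2, Pow(j, 2))))
A = -31680 (A = Mul(4, Mul(-24, 330)) = Mul(4, -7920) = -31680)
Mul(Add(-319, Add(-1405, Mul(-1, Function('b')(-8)))), Add(-4141, A)) = Mul(Add(-319, Add(-1405, Mul(-1, Mul(-8, Add(1, Mul(2, -8)))))), Add(-4141, -31680)) = Mul(Add(-319, Add(-1405, Mul(-1, Mul(-8, Add(1, -16))))), -35821) = Mul(Add(-319, Add(-1405, Mul(-1, Mul(-8, -15)))), -35821) = Mul(Add(-319, Add(-1405, Mul(-1, 120))), -35821) = Mul(Add(-319, Add(-1405, -120)), -35821) = Mul(Add(-319, -1525), -35821) = Mul(-1844, -35821) = 66053924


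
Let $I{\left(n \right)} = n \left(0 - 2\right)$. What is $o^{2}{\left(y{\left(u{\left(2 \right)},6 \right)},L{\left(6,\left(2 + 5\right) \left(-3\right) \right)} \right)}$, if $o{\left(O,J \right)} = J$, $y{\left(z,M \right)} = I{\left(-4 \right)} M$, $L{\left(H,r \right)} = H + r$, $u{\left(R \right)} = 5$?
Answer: $225$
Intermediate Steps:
$I{\left(n \right)} = - 2 n$ ($I{\left(n \right)} = n \left(-2\right) = - 2 n$)
$y{\left(z,M \right)} = 8 M$ ($y{\left(z,M \right)} = \left(-2\right) \left(-4\right) M = 8 M$)
$o^{2}{\left(y{\left(u{\left(2 \right)},6 \right)},L{\left(6,\left(2 + 5\right) \left(-3\right) \right)} \right)} = \left(6 + \left(2 + 5\right) \left(-3\right)\right)^{2} = \left(6 + 7 \left(-3\right)\right)^{2} = \left(6 - 21\right)^{2} = \left(-15\right)^{2} = 225$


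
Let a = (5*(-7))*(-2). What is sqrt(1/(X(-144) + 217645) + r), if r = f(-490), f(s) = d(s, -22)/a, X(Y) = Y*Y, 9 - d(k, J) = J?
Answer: sqrt(123312505586270)/16686670 ≈ 0.66548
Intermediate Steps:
d(k, J) = 9 - J
a = 70 (a = -35*(-2) = 70)
X(Y) = Y**2
f(s) = 31/70 (f(s) = (9 - 1*(-22))/70 = (9 + 22)*(1/70) = 31*(1/70) = 31/70)
r = 31/70 ≈ 0.44286
sqrt(1/(X(-144) + 217645) + r) = sqrt(1/((-144)**2 + 217645) + 31/70) = sqrt(1/(20736 + 217645) + 31/70) = sqrt(1/238381 + 31/70) = sqrt(7389881/16686670) = sqrt(123312505586270)/16686670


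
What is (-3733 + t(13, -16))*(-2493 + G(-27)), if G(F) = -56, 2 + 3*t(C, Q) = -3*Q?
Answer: 28428997/3 ≈ 9.4763e+6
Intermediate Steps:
t(C, Q) = -⅔ - Q (t(C, Q) = -⅔ + (-3*Q)/3 = -⅔ - Q)
(-3733 + t(13, -16))*(-2493 + G(-27)) = (-3733 + (-⅔ - 1*(-16)))*(-2493 - 56) = (-3733 + (-⅔ + 16))*(-2549) = (-3733 + 46/3)*(-2549) = -11153/3*(-2549) = 28428997/3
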